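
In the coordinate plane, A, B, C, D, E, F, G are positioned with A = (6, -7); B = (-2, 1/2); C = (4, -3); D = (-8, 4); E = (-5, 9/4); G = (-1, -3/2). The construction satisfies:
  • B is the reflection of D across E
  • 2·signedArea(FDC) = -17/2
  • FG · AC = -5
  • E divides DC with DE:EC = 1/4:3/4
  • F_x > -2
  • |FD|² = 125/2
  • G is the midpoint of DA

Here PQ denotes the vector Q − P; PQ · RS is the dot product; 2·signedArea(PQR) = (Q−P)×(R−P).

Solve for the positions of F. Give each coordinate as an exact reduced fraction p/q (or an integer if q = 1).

F = (-3/2, -1/2)

1. F_x = -3/2  [2·signedArea(FDC) = -17/2 ∩ FG · AC = -5]
2. F_y = -1/2  [2·signedArea(FDC) = -17/2 ∩ FG · AC = -5]
   → F = (-3/2, -1/2)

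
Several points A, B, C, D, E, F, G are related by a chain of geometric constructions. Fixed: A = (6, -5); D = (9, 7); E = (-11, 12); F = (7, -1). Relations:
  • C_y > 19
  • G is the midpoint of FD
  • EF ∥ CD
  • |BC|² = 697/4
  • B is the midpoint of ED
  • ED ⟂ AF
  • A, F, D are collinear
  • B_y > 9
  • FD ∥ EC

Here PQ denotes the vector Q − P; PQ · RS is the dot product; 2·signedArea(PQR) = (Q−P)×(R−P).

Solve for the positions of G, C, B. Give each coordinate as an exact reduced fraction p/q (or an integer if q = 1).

B = (-1, 19/2)
C = (-9, 20)
G = (8, 3)

1. G_x = 8  [G is the midpoint of FD]
2. G_y = 3  [G is the midpoint of FD]
   → G = (8, 3)
3. C_x = -9  [EF ∥ CD ∩ FD ∥ EC]
4. C_y = 20  [EF ∥ CD ∩ FD ∥ EC]
   → C = (-9, 20)
5. B_x = -1  [B is the midpoint of ED]
6. B_y = 19/2  [B is the midpoint of ED]
   → B = (-1, 19/2)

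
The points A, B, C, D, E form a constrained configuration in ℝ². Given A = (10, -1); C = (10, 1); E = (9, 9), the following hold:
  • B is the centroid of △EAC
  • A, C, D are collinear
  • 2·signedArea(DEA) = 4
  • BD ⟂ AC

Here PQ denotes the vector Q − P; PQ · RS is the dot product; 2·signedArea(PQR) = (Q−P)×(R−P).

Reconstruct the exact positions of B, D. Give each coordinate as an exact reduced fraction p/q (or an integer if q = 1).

B = (29/3, 3)
D = (10, 3)

1. B_x = 29/3  [B is the centroid of △EAC]
2. B_y = 3  [B is the centroid of △EAC]
   → B = (29/3, 3)
3. D_x = 10  [A, C, D are collinear ∩ BD ⟂ AC]
4. D_y = 3  [A, C, D are collinear ∩ BD ⟂ AC]
   → D = (10, 3)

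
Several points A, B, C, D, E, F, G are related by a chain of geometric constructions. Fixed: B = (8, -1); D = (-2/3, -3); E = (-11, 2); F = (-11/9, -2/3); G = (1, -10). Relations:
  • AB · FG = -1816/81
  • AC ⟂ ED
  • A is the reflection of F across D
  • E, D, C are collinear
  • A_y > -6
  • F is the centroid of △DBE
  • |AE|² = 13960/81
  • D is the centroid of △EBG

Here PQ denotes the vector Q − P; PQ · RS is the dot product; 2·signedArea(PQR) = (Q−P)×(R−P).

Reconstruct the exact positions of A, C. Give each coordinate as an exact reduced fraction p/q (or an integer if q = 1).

1. A_x = -1/9  [A is the reflection of F across D]
2. A_y = -16/3  [A is the reflection of F across D]
   → A = (-1/9, -16/3)
3. C_x = 3727/5337  [E, D, C are collinear ∩ AC ⟂ ED]
4. C_y = -6512/1779  [E, D, C are collinear ∩ AC ⟂ ED]
   → C = (3727/5337, -6512/1779)

A = (-1/9, -16/3)
C = (3727/5337, -6512/1779)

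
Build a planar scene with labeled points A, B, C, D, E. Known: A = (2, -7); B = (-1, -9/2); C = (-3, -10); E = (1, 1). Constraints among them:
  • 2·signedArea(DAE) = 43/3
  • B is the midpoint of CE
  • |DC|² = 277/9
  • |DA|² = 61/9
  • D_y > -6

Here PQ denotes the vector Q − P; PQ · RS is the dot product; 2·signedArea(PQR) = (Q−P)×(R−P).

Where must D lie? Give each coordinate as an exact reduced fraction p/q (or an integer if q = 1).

1. D_x = 0  [line -8·x + -1·y + -16/3 = 0 ∩ |DA|² = 61/9]
2. D_y = -16/3  [line -8·x + -1·y + -16/3 = 0 ∩ |DA|² = 61/9]
   → D = (0, -16/3)

D = (0, -16/3)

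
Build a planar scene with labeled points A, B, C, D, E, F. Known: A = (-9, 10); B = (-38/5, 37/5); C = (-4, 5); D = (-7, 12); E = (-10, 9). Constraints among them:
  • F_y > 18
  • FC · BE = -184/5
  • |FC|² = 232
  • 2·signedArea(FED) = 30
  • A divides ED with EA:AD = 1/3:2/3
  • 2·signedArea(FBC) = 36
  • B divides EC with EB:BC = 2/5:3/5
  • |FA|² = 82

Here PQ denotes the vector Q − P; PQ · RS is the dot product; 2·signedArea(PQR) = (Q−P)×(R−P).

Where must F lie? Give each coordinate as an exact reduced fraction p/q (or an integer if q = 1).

F = (-10, 19)

1. F_x = -10  [2·signedArea(FBC) = 36 ∩ FC · BE = -184/5]
2. F_y = 19  [2·signedArea(FBC) = 36 ∩ FC · BE = -184/5]
   → F = (-10, 19)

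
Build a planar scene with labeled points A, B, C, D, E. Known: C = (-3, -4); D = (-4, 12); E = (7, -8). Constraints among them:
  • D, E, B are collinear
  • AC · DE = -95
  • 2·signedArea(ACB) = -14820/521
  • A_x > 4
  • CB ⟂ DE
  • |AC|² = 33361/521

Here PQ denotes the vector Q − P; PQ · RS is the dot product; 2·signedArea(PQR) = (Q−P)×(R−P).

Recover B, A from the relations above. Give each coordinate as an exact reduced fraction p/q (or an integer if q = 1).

A = (2602/521, -2268/521)
B = (1557/521, -368/521)

1. B_x = 1557/521  [D, E, B are collinear ∩ CB ⟂ DE]
2. B_y = -368/521  [D, E, B are collinear ∩ CB ⟂ DE]
   → B = (1557/521, -368/521)
3. A_x = 2602/521  [line -11·x + 20·y + 142 = 0 ∩ |AC|² = 33361/521]
4. A_y = -2268/521  [line -11·x + 20·y + 142 = 0 ∩ |AC|² = 33361/521]
   → A = (2602/521, -2268/521)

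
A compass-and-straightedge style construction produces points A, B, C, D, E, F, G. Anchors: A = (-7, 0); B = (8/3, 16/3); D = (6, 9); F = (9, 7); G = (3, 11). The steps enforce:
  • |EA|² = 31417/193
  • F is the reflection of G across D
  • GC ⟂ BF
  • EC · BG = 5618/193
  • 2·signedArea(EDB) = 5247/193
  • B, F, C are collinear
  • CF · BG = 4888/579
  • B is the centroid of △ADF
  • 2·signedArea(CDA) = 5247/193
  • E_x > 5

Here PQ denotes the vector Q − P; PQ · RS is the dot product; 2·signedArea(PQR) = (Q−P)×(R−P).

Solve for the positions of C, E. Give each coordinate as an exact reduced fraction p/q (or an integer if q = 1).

1. C_x = 844/193  [B, F, C are collinear ∩ GC ⟂ BF]
2. C_y = 1116/193  [B, F, C are collinear ∩ GC ⟂ BF]
   → C = (844/193, 1116/193)
3. E_x = 1109/193  [2·signedArea(EDB) = 5247/193 ∩ EC · BG = 5618/193]
4. E_y = 109/193  [2·signedArea(EDB) = 5247/193 ∩ EC · BG = 5618/193]
   → E = (1109/193, 109/193)

C = (844/193, 1116/193)
E = (1109/193, 109/193)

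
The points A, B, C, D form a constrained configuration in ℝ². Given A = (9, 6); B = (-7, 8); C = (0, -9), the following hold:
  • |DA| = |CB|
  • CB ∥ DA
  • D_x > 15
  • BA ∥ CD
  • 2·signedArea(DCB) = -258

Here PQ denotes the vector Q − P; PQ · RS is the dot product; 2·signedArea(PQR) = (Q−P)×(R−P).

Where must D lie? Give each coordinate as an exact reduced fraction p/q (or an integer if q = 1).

1. D_x = 16  [CB ∥ DA ∩ BA ∥ CD]
2. D_y = -11  [CB ∥ DA ∩ BA ∥ CD]
   → D = (16, -11)

D = (16, -11)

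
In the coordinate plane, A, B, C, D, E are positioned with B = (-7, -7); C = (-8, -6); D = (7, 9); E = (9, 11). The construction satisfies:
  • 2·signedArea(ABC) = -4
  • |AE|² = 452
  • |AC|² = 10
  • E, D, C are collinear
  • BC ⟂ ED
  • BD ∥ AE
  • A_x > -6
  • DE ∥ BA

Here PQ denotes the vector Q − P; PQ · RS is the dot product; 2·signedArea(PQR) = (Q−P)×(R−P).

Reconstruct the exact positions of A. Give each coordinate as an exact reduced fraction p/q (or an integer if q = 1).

A = (-5, -5)

1. A_x = -5  [BD ∥ AE ∩ DE ∥ BA]
2. A_y = -5  [BD ∥ AE ∩ DE ∥ BA]
   → A = (-5, -5)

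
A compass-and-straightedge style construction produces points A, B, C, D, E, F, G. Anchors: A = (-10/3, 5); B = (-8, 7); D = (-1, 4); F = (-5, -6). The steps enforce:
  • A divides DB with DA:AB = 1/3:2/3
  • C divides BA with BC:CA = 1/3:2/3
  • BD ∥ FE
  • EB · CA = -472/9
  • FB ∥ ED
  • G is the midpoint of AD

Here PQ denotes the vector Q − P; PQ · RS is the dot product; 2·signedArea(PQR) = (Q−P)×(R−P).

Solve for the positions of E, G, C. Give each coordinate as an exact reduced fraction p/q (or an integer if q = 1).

1. E_x = 2  [FB ∥ ED ∩ BD ∥ FE]
2. E_y = -9  [FB ∥ ED ∩ BD ∥ FE]
   → E = (2, -9)
3. G_x = -13/6  [G is the midpoint of AD]
4. G_y = 9/2  [G is the midpoint of AD]
   → G = (-13/6, 9/2)
5. C_x = -58/9  [C divides BA with BC:CA = 1/3:2/3]
6. C_y = 19/3  [C divides BA with BC:CA = 1/3:2/3]
   → C = (-58/9, 19/3)

C = (-58/9, 19/3)
E = (2, -9)
G = (-13/6, 9/2)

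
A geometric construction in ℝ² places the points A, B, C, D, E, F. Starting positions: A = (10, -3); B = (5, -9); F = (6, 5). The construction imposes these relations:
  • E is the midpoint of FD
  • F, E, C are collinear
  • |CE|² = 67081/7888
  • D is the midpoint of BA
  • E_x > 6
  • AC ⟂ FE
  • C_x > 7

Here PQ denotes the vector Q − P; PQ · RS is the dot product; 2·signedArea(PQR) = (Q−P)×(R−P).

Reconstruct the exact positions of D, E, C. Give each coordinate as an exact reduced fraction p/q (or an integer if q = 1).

1. D_x = 15/2  [D is the midpoint of BA]
2. D_y = -6  [D is the midpoint of BA]
   → D = (15/2, -6)
3. E_x = 27/4  [E is the midpoint of FD]
4. E_y = -1/2  [E is the midpoint of FD]
   → E = (27/4, -1/2)
5. C_x = 3522/493  [F, E, C are collinear ∩ AC ⟂ FE]
6. C_y = -1671/493  [F, E, C are collinear ∩ AC ⟂ FE]
   → C = (3522/493, -1671/493)

C = (3522/493, -1671/493)
D = (15/2, -6)
E = (27/4, -1/2)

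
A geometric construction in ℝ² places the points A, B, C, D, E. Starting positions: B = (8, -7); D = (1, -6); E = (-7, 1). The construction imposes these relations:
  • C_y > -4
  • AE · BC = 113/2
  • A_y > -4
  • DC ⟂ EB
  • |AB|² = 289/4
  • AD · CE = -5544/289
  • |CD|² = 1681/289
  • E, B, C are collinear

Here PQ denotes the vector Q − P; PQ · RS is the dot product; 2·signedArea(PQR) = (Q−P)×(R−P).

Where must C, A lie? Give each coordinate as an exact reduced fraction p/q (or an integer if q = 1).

1. C_x = 617/289  [E, B, C are collinear ∩ DC ⟂ EB]
2. C_y = -1119/289  [E, B, C are collinear ∩ DC ⟂ EB]
   → C = (617/289, -1119/289)
3. A_x = 1/2  [line 2640/289·x + -1408/289·y + -5544/289 = 0 ∩ |AB|² = 289/4]
4. A_y = -3  [line 2640/289·x + -1408/289·y + -5544/289 = 0 ∩ |AB|² = 289/4]
   → A = (1/2, -3)

A = (1/2, -3)
C = (617/289, -1119/289)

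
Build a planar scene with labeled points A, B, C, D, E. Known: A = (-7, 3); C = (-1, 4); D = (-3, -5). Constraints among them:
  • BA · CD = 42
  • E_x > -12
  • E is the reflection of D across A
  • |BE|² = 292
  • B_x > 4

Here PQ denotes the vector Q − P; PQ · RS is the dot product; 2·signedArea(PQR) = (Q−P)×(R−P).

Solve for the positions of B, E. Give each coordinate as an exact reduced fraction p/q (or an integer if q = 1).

B = (5, 5)
E = (-11, 11)

1. E_x = -11  [E is the reflection of D across A]
2. E_y = 11  [E is the reflection of D across A]
   → E = (-11, 11)
3. B_x = 5  [line 2·x + 9·y + -55 = 0 ∩ |BE|² = 292]
4. B_y = 5  [line 2·x + 9·y + -55 = 0 ∩ |BE|² = 292]
   → B = (5, 5)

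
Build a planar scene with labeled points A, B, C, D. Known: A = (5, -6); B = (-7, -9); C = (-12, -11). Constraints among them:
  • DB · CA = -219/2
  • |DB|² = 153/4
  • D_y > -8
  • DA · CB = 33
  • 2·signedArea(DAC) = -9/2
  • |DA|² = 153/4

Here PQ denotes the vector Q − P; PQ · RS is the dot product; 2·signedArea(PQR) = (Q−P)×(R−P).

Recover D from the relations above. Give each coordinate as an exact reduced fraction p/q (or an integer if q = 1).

1. D_x = -1  [DB · CA = -219/2 ∩ DA · CB = 33]
2. D_y = -15/2  [DB · CA = -219/2 ∩ DA · CB = 33]
   → D = (-1, -15/2)

D = (-1, -15/2)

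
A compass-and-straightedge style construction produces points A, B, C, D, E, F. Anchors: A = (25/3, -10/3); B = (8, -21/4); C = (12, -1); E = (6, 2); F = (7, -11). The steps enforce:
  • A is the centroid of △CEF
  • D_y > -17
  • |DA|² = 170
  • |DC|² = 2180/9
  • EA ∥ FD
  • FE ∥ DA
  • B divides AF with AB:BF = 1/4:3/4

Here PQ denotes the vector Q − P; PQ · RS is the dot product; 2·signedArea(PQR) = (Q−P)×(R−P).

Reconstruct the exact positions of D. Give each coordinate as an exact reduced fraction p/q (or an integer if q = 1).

1. D_x = 28/3  [FE ∥ DA ∩ EA ∥ FD]
2. D_y = -49/3  [FE ∥ DA ∩ EA ∥ FD]
   → D = (28/3, -49/3)

D = (28/3, -49/3)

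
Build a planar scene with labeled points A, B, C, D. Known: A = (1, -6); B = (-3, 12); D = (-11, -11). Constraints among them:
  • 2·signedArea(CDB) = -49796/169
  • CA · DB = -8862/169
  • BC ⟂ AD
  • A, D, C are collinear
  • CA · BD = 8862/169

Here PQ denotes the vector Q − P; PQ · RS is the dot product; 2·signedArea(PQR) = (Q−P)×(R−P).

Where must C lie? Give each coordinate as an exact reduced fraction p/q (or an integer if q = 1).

1. C_x = 673/169  [A, D, C are collinear ∩ BC ⟂ AD]
2. C_y = -804/169  [A, D, C are collinear ∩ BC ⟂ AD]
   → C = (673/169, -804/169)

C = (673/169, -804/169)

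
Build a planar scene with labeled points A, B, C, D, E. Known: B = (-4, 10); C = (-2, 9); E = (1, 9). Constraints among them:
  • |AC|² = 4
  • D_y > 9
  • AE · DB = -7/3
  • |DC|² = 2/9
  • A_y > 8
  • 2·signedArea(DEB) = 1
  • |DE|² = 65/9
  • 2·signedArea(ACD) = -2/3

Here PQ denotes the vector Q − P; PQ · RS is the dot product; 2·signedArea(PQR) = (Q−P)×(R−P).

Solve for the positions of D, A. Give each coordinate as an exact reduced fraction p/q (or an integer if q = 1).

A = (0, 9)
D = (-5/3, 28/3)

1. D_x = -5/3  [line -1·x + -5·y + 45 = 0 ∩ |DE|² = 65/9]
2. D_y = 28/3  [line -1·x + -5·y + 45 = 0 ∩ |DE|² = 65/9]
   → D = (-5/3, 28/3)
3. A_x = 0  [2·signedArea(ACD) = -2/3 ∩ AE · DB = -7/3]
4. A_y = 9  [2·signedArea(ACD) = -2/3 ∩ AE · DB = -7/3]
   → A = (0, 9)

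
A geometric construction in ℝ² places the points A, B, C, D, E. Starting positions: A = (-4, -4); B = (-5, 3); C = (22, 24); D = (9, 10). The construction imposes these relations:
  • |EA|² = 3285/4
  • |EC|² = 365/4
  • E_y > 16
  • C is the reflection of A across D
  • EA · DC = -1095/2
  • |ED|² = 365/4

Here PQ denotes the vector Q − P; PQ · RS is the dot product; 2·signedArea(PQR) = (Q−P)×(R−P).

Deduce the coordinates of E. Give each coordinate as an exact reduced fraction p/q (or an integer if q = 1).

1. E_x = 31/2  [line -13·x + -14·y + 879/2 = 0 ∩ |ED|² = 365/4]
2. E_y = 17  [line -13·x + -14·y + 879/2 = 0 ∩ |ED|² = 365/4]
   → E = (31/2, 17)

E = (31/2, 17)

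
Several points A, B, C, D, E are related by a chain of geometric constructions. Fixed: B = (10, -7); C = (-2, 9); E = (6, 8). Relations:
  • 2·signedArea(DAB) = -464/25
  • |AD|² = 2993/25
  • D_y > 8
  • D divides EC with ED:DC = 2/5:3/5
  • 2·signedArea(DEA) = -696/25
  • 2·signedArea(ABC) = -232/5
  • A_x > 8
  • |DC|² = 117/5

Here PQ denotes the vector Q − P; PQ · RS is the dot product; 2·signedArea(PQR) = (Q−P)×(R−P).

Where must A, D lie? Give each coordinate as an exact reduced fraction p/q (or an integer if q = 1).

1. D_x = 14/5  [D divides EC with ED:DC = 2/5:3/5]
2. D_y = 42/5  [D divides EC with ED:DC = 2/5:3/5]
   → D = (14/5, 42/5)
3. A_x = 42/5  [2·signedArea(ABC) = -232/5 ∩ 2·signedArea(DAB) = -464/25]
4. A_y = -1  [2·signedArea(ABC) = -232/5 ∩ 2·signedArea(DAB) = -464/25]
   → A = (42/5, -1)

A = (42/5, -1)
D = (14/5, 42/5)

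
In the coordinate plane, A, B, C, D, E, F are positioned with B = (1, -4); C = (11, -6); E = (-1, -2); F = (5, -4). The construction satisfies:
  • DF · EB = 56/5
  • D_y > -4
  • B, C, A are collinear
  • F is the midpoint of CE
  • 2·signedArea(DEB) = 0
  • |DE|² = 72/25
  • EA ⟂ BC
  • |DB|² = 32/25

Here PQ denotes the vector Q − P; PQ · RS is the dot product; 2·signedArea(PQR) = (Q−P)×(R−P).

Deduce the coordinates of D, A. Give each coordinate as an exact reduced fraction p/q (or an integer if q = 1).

A = (-17/13, -46/13)
D = (1/5, -16/5)

1. D_x = 1/5  [2·signedArea(DEB) = 0 ∩ DF · EB = 56/5]
2. D_y = -16/5  [2·signedArea(DEB) = 0 ∩ DF · EB = 56/5]
   → D = (1/5, -16/5)
3. A_x = -17/13  [B, C, A are collinear ∩ EA ⟂ BC]
4. A_y = -46/13  [B, C, A are collinear ∩ EA ⟂ BC]
   → A = (-17/13, -46/13)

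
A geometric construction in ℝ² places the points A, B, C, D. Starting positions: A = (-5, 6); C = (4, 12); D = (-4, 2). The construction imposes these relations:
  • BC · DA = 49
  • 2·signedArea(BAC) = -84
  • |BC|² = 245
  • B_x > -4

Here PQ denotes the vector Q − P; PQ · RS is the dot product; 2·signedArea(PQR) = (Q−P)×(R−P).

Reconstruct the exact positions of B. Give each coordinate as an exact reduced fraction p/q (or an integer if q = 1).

1. B_x = -3  [2·signedArea(BAC) = -84 ∩ BC · DA = 49]
2. B_y = -2  [2·signedArea(BAC) = -84 ∩ BC · DA = 49]
   → B = (-3, -2)

B = (-3, -2)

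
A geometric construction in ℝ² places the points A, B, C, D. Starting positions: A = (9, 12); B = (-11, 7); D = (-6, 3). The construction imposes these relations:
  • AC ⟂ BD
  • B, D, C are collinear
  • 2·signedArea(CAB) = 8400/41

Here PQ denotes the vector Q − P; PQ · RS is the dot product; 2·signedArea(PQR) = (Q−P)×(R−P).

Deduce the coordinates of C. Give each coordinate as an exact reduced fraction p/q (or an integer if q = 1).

C = (-51/41, -33/41)

1. C_x = -51/41  [B, D, C are collinear ∩ AC ⟂ BD]
2. C_y = -33/41  [B, D, C are collinear ∩ AC ⟂ BD]
   → C = (-51/41, -33/41)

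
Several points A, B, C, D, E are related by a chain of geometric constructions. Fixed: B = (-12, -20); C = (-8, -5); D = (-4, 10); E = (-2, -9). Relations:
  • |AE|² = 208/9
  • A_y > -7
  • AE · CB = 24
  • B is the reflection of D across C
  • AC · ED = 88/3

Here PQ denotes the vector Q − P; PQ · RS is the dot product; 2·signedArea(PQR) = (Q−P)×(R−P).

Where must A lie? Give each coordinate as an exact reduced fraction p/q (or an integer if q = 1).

1. A_x = -6  [AC · ED = 88/3 ∩ AE · CB = 24]
2. A_y = -19/3  [AC · ED = 88/3 ∩ AE · CB = 24]
   → A = (-6, -19/3)

A = (-6, -19/3)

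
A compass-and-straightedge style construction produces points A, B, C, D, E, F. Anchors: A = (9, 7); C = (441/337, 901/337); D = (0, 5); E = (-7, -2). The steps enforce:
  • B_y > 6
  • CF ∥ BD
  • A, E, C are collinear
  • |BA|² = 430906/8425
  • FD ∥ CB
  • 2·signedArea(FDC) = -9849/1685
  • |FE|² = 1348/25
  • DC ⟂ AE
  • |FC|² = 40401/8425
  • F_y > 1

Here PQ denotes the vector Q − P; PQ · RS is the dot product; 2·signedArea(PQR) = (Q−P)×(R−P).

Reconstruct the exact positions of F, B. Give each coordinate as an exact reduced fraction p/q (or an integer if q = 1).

1. F_x = -3/5  [line 784/337·x + 441/337·y + -1176/1685 = 0 ∩ |FC|² = 40401/8425]
2. F_y = 8/5  [line 784/337·x + 441/337·y + -1176/1685 = 0 ∩ |FC|² = 40401/8425]
   → F = (-3/5, 8/5)
3. B_x = 3216/1685  [CF ∥ BD ∩ FD ∥ CB]
4. B_y = 10234/1685  [CF ∥ BD ∩ FD ∥ CB]
   → B = (3216/1685, 10234/1685)

B = (3216/1685, 10234/1685)
F = (-3/5, 8/5)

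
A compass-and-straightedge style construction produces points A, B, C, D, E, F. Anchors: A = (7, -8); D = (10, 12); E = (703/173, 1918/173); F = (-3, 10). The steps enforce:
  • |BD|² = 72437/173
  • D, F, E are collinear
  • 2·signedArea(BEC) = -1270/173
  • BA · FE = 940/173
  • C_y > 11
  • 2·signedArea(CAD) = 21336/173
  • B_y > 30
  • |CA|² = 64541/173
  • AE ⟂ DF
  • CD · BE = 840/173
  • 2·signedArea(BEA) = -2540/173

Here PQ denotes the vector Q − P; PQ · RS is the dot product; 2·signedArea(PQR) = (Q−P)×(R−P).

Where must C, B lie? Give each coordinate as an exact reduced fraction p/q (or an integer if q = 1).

B = (65/173, 5200/173)
C = (638/173, 1908/173)

1. C_x = 638/173  [line -20·x + 3·y + 7036/173 = 0 ∩ |CA|² = 64541/173]
2. C_y = 1908/173  [line -20·x + 3·y + 7036/173 = 0 ∩ |CA|² = 64541/173]
   → C = (638/173, 1908/173)
3. B_x = 65/173  [BA · FE = 940/173 ∩ 2·signedArea(BEC) = -1270/173]
4. B_y = 5200/173  [BA · FE = 940/173 ∩ 2·signedArea(BEC) = -1270/173]
   → B = (65/173, 5200/173)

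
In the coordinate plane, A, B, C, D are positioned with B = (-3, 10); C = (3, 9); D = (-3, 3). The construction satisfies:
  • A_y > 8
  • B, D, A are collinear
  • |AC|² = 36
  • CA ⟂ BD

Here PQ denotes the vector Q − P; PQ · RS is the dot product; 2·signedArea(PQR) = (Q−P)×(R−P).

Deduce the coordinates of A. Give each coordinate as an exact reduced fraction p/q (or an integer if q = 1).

1. A_x = -3  [B, D, A are collinear ∩ CA ⟂ BD]
2. A_y = 9  [B, D, A are collinear ∩ CA ⟂ BD]
   → A = (-3, 9)

A = (-3, 9)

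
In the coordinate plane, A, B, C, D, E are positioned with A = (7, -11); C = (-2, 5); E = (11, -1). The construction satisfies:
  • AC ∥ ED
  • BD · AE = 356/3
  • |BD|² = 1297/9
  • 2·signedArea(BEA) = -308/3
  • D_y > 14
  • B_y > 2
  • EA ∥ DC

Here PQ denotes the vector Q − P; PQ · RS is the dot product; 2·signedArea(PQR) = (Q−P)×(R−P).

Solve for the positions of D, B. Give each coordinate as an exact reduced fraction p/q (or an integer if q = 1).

1. D_x = 2  [EA ∥ DC ∩ AC ∥ ED]
2. D_y = 15  [EA ∥ DC ∩ AC ∥ ED]
   → D = (2, 15)
3. B_x = 7/3  [2·signedArea(BEA) = -308/3 ∩ BD · AE = 356/3]
4. B_y = 3  [2·signedArea(BEA) = -308/3 ∩ BD · AE = 356/3]
   → B = (7/3, 3)

B = (7/3, 3)
D = (2, 15)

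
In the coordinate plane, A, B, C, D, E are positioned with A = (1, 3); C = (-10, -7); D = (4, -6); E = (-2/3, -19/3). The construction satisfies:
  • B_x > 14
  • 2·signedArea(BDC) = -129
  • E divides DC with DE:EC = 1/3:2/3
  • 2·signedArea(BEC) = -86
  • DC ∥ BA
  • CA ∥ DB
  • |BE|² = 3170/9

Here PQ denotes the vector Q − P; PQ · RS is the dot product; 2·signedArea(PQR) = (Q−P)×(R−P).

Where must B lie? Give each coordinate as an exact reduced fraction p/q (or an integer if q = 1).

1. B_x = 15  [DC ∥ BA ∩ CA ∥ DB]
2. B_y = 4  [DC ∥ BA ∩ CA ∥ DB]
   → B = (15, 4)

B = (15, 4)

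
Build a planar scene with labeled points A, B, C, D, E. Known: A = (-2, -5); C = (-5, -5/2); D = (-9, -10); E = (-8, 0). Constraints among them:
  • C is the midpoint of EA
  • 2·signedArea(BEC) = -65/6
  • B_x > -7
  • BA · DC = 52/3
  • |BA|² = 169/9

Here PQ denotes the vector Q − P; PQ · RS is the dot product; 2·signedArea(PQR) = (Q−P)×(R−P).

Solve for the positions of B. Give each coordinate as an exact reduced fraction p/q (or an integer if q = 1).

1. B_x = -19/3  [BA · DC = 52/3 ∩ 2·signedArea(BEC) = -65/6]
2. B_y = -5  [BA · DC = 52/3 ∩ 2·signedArea(BEC) = -65/6]
   → B = (-19/3, -5)

B = (-19/3, -5)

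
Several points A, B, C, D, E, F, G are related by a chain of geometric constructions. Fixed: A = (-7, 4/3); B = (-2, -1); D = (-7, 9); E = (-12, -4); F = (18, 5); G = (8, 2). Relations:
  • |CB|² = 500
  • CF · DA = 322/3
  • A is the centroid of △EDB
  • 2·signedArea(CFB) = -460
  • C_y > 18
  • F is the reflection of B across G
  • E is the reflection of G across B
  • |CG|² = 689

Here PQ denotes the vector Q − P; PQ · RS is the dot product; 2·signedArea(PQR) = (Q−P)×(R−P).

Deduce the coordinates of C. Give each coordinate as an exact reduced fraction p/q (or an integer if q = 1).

C = (-12, 19)

1. C_x = -12  [2·signedArea(CFB) = -460 ∩ CF · DA = 322/3]
2. C_y = 19  [2·signedArea(CFB) = -460 ∩ CF · DA = 322/3]
   → C = (-12, 19)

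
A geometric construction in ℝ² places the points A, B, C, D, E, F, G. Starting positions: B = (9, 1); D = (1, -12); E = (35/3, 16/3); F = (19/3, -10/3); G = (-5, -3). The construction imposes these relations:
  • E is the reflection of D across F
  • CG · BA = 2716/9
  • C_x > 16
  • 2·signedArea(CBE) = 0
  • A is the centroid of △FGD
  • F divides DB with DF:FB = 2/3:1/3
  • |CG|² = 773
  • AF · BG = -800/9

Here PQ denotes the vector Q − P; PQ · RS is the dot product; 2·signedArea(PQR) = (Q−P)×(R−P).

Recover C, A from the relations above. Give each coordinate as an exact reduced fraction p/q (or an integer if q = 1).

1. C_x = 17  [line -13/3·x + 8/3·y + 109/3 = 0 ∩ |CG|² = 773]
2. C_y = 14  [line -13/3·x + 8/3·y + 109/3 = 0 ∩ |CG|² = 773]
   → C = (17, 14)
3. A_x = 7/9  [A is the centroid of △FGD]
4. A_y = -55/9  [A is the centroid of △FGD]
   → A = (7/9, -55/9)

A = (7/9, -55/9)
C = (17, 14)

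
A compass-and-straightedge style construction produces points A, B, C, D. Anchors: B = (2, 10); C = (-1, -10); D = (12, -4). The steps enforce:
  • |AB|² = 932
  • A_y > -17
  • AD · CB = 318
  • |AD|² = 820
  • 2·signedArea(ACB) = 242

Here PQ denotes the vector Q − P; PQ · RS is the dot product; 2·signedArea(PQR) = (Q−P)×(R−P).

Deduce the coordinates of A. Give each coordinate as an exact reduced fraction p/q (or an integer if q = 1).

1. A_x = -14  [2·signedArea(ACB) = 242 ∩ AD · CB = 318]
2. A_y = -16  [2·signedArea(ACB) = 242 ∩ AD · CB = 318]
   → A = (-14, -16)

A = (-14, -16)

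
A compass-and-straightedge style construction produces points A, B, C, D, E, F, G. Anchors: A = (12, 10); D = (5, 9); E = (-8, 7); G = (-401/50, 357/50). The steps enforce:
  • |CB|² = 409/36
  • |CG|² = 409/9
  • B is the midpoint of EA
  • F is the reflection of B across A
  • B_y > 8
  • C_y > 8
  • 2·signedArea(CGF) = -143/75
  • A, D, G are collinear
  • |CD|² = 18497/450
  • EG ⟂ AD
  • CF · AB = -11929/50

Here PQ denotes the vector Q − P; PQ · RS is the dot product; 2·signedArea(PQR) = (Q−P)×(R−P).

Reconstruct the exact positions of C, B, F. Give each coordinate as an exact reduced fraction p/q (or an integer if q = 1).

B = (2, 17/2)
C = (-67/50, 1207/150)
F = (22, 23/2)

1. B_x = 2  [B is the midpoint of EA]
2. B_y = 17/2  [B is the midpoint of EA]
   → B = (2, 17/2)
3. F_x = 22  [F is the reflection of B across A]
4. F_y = 23/2  [F is the reflection of B across A]
   → F = (22, 23/2)
5. C_x = -67/50  [CF · AB = -11929/50 ∩ 2·signedArea(CGF) = -143/75]
6. C_y = 1207/150  [CF · AB = -11929/50 ∩ 2·signedArea(CGF) = -143/75]
   → C = (-67/50, 1207/150)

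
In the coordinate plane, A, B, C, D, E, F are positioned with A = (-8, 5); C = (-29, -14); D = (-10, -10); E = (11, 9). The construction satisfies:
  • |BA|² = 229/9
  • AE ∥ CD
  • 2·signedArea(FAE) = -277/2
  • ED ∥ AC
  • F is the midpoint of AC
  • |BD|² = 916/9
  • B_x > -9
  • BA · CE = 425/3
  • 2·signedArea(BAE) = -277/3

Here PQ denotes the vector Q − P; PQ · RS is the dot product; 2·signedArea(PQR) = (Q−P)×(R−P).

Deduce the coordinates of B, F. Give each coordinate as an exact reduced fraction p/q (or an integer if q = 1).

B = (-26/3, 0)
F = (-37/2, -9/2)

1. B_x = -26/3  [2·signedArea(BAE) = -277/3 ∩ BA · CE = 425/3]
2. B_y = 0  [2·signedArea(BAE) = -277/3 ∩ BA · CE = 425/3]
   → B = (-26/3, 0)
3. F_x = -37/2  [F is the midpoint of AC]
4. F_y = -9/2  [F is the midpoint of AC]
   → F = (-37/2, -9/2)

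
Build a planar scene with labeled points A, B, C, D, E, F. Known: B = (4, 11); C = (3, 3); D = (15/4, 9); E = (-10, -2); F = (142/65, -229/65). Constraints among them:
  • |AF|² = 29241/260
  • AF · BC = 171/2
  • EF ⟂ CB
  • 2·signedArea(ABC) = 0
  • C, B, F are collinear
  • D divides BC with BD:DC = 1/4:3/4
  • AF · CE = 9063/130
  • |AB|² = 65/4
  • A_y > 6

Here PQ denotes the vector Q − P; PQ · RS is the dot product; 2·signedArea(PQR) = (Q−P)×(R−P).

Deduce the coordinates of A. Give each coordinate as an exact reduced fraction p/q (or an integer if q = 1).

A = (7/2, 7)

1. A_x = 7/2  [2·signedArea(ABC) = 0 ∩ AF · CE = 9063/130]
2. A_y = 7  [2·signedArea(ABC) = 0 ∩ AF · CE = 9063/130]
   → A = (7/2, 7)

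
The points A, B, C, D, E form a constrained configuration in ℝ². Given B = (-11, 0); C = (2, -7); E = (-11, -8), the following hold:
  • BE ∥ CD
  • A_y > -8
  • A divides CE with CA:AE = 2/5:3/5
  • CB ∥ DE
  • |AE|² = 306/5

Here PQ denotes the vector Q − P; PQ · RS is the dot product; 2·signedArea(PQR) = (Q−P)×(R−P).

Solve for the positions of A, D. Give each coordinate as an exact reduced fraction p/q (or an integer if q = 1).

1. A_x = -16/5  [A divides CE with CA:AE = 2/5:3/5]
2. A_y = -37/5  [A divides CE with CA:AE = 2/5:3/5]
   → A = (-16/5, -37/5)
3. D_x = 2  [CB ∥ DE ∩ BE ∥ CD]
4. D_y = -15  [CB ∥ DE ∩ BE ∥ CD]
   → D = (2, -15)

A = (-16/5, -37/5)
D = (2, -15)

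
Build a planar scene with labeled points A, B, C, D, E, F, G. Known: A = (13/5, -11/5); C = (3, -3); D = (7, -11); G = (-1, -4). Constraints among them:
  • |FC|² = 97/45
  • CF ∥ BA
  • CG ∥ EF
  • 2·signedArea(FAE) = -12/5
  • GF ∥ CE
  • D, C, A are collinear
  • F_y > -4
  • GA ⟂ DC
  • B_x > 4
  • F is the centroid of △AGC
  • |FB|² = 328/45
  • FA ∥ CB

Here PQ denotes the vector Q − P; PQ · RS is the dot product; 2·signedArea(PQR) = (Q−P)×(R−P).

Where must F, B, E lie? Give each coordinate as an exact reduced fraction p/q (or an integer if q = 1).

1. F_x = 23/15  [F is the centroid of △AGC]
2. F_y = -46/15  [F is the centroid of △AGC]
   → F = (23/15, -46/15)
3. B_x = 61/15  [CF ∥ BA ∩ FA ∥ CB]
4. B_y = -32/15  [CF ∥ BA ∩ FA ∥ CB]
   → B = (61/15, -32/15)
5. E_x = 83/15  [CG ∥ EF ∩ GF ∥ CE]
6. E_y = -31/15  [CG ∥ EF ∩ GF ∥ CE]
   → E = (83/15, -31/15)

B = (61/15, -32/15)
E = (83/15, -31/15)
F = (23/15, -46/15)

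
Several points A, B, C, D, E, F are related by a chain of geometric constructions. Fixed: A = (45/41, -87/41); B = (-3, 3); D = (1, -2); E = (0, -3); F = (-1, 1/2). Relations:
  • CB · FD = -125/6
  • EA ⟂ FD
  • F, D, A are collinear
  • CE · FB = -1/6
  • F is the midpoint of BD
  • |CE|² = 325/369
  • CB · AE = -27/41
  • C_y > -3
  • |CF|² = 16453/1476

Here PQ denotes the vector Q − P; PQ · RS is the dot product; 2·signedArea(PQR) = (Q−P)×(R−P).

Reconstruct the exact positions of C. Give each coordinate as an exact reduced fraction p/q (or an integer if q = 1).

C = (86/123, -292/123)

1. C_x = 86/123  [CE · FB = -1/6 ∩ CB · AE = -27/41]
2. C_y = -292/123  [CE · FB = -1/6 ∩ CB · AE = -27/41]
   → C = (86/123, -292/123)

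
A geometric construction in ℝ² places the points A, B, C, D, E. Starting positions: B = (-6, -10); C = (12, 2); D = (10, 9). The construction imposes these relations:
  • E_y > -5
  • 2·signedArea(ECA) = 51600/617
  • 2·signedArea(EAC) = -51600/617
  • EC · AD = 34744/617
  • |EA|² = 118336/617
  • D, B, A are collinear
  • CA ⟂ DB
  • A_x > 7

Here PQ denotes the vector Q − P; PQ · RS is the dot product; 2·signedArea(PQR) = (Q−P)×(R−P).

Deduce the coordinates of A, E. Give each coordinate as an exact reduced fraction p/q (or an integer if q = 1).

1. A_x = 4554/617  [D, B, A are collinear ∩ CA ⟂ DB]
2. A_y = 3634/617  [D, B, A are collinear ∩ CA ⟂ DB]
   → A = (4554/617, 3634/617)
3. E_x = -950/617  [line 2400/617·x + 2850/617·y + 17100/617 = 0 ∩ |EA|² = 118336/617]
4. E_y = -2902/617  [line 2400/617·x + 2850/617·y + 17100/617 = 0 ∩ |EA|² = 118336/617]
   → E = (-950/617, -2902/617)

A = (4554/617, 3634/617)
E = (-950/617, -2902/617)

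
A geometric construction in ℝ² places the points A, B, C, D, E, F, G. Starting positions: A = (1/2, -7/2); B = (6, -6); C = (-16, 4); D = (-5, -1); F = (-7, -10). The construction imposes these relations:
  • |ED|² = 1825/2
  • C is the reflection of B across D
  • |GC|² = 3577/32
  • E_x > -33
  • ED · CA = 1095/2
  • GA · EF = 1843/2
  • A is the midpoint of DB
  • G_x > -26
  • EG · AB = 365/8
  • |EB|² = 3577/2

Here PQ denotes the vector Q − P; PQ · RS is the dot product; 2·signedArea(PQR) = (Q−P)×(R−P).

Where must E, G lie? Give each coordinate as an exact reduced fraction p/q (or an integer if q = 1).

E = (-65/2, 23/2)
G = (-205/8, 67/8)

1. E_x = -65/2  [line -33/2·x + 15/2·y + -1245/2 = 0 ∩ |EB|² = 3577/2]
2. E_y = 23/2  [line -33/2·x + 15/2·y + -1245/2 = 0 ∩ |EB|² = 3577/2]
   → E = (-65/2, 23/2)
3. G_x = -205/8  [EG · AB = 365/8 ∩ GA · EF = 1843/2]
4. G_y = 67/8  [EG · AB = 365/8 ∩ GA · EF = 1843/2]
   → G = (-205/8, 67/8)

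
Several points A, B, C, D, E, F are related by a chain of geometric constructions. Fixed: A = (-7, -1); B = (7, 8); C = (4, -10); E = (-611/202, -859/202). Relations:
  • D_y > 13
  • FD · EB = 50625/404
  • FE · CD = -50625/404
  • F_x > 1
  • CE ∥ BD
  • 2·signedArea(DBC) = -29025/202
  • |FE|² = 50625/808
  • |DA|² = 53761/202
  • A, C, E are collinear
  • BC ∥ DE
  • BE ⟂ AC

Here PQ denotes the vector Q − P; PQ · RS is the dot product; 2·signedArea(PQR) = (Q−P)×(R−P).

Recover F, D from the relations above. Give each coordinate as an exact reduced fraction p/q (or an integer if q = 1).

D = (-5/202, 2777/202)
F = (803/404, 757/404)

1. D_x = -5/202  [BC ∥ DE ∩ CE ∥ BD]
2. D_y = 2777/202  [BC ∥ DE ∩ CE ∥ BD]
   → D = (-5/202, 2777/202)
3. F_x = 803/404  [FE · CD = -50625/404 ∩ FD · EB = 50625/404]
4. F_y = 757/404  [FE · CD = -50625/404 ∩ FD · EB = 50625/404]
   → F = (803/404, 757/404)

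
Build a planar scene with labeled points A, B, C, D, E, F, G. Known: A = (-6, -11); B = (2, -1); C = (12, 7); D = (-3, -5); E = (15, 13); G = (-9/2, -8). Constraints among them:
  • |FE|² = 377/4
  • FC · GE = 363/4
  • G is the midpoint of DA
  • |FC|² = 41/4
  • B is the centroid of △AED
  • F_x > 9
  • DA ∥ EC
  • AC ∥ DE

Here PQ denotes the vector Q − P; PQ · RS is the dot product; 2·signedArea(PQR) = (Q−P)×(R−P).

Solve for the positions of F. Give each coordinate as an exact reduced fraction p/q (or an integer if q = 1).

1. F_x = 19/2  [line -39/2·x + -21·y + 1161/4 = 0 ∩ |FE|² = 377/4]
2. F_y = 5  [line -39/2·x + -21·y + 1161/4 = 0 ∩ |FE|² = 377/4]
   → F = (19/2, 5)

F = (19/2, 5)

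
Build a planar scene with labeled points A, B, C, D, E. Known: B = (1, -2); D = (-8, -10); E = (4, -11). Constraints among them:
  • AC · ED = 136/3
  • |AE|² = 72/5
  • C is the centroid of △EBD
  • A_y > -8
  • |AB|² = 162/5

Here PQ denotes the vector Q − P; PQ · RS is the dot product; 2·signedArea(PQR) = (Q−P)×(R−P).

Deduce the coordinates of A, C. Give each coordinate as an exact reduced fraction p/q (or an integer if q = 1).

1. C_x = -1  [C is the centroid of △EBD]
2. C_y = -23/3  [C is the centroid of △EBD]
   → C = (-1, -23/3)
3. A_x = 14/5  [line 12·x + -1·y + -41 = 0 ∩ |AE|² = 72/5]
4. A_y = -37/5  [line 12·x + -1·y + -41 = 0 ∩ |AE|² = 72/5]
   → A = (14/5, -37/5)

A = (14/5, -37/5)
C = (-1, -23/3)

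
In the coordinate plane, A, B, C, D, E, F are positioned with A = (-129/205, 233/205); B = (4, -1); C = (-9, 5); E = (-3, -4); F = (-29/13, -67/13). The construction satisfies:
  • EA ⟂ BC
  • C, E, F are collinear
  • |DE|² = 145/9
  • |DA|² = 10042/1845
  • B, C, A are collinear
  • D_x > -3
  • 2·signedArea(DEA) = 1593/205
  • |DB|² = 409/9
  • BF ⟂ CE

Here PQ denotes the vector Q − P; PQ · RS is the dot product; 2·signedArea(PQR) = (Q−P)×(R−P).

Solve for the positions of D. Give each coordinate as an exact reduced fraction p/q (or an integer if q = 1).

1. D_x = -8/3  [line -1053/205·x + 486/205·y + -2808/205 = 0 ∩ |DE|² = 145/9]
2. D_y = 0  [line -1053/205·x + 486/205·y + -2808/205 = 0 ∩ |DE|² = 145/9]
   → D = (-8/3, 0)

D = (-8/3, 0)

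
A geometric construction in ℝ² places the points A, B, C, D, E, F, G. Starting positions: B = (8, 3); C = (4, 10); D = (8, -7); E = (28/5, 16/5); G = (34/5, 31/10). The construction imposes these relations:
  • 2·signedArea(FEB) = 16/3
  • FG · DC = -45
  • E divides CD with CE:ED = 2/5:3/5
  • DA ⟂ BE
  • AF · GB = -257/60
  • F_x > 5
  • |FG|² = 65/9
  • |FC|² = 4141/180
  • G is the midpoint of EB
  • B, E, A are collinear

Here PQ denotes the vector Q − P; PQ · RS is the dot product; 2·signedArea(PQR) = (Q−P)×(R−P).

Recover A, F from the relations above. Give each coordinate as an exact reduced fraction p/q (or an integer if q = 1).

A = (256/29, 85/29)
F = (82/15, 163/30)

1. A_x = 256/29  [B, E, A are collinear ∩ DA ⟂ BE]
2. A_y = 85/29  [B, E, A are collinear ∩ DA ⟂ BE]
   → A = (256/29, 85/29)
3. F_x = 82/15  [2·signedArea(FEB) = 16/3 ∩ FG · DC = -45]
4. F_y = 163/30  [2·signedArea(FEB) = 16/3 ∩ FG · DC = -45]
   → F = (82/15, 163/30)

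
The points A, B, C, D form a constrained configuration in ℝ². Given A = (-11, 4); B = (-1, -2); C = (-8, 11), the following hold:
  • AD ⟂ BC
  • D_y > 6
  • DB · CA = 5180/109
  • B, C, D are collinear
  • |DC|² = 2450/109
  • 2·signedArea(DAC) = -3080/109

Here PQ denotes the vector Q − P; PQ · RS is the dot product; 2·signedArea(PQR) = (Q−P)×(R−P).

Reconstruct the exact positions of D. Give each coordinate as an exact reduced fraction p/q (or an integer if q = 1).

D = (-627/109, 744/109)

1. D_x = -627/109  [B, C, D are collinear ∩ AD ⟂ BC]
2. D_y = 744/109  [B, C, D are collinear ∩ AD ⟂ BC]
   → D = (-627/109, 744/109)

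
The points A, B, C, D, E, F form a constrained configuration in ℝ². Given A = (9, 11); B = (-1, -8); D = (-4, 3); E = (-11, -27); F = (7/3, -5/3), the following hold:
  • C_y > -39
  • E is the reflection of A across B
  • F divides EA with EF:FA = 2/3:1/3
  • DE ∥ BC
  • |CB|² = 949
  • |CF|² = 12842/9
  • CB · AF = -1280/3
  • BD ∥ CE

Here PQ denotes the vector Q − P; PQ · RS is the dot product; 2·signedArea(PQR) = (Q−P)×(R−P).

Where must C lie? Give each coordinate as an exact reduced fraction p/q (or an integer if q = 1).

C = (-8, -38)

1. C_x = -8  [BD ∥ CE ∩ DE ∥ BC]
2. C_y = -38  [BD ∥ CE ∩ DE ∥ BC]
   → C = (-8, -38)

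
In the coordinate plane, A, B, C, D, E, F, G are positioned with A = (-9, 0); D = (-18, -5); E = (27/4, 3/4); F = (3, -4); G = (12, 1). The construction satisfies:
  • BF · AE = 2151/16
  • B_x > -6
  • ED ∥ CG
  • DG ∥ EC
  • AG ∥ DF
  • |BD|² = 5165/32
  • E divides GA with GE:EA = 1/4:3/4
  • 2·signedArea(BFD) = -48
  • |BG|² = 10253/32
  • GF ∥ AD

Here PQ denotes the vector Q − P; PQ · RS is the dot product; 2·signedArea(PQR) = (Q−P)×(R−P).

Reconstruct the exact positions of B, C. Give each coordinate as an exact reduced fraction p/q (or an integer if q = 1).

1. B_x = -45/8  [2·signedArea(BFD) = -48 ∩ BF · AE = 2151/16]
2. B_y = -17/8  [2·signedArea(BFD) = -48 ∩ BF · AE = 2151/16]
   → B = (-45/8, -17/8)
3. C_x = 147/4  [ED ∥ CG ∩ DG ∥ EC]
4. C_y = 27/4  [ED ∥ CG ∩ DG ∥ EC]
   → C = (147/4, 27/4)

B = (-45/8, -17/8)
C = (147/4, 27/4)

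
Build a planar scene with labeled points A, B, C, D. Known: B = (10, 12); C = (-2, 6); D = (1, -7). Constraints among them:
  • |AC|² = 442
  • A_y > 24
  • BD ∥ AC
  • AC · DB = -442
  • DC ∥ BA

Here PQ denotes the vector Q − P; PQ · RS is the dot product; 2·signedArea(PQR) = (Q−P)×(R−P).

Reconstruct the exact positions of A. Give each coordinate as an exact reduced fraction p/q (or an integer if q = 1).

1. A_x = 7  [BD ∥ AC ∩ DC ∥ BA]
2. A_y = 25  [BD ∥ AC ∩ DC ∥ BA]
   → A = (7, 25)

A = (7, 25)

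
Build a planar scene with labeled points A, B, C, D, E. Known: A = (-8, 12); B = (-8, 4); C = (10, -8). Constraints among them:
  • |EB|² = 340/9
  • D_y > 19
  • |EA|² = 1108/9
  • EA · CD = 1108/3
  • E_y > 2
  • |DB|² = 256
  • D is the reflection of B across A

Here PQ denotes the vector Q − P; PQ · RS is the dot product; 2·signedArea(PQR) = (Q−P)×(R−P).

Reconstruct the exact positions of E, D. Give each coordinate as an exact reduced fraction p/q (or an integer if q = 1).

D = (-8, 20)
E = (-2, 8/3)

1. D_x = -8  [D is the reflection of B across A]
2. D_y = 20  [D is the reflection of B across A]
   → D = (-8, 20)
3. E_x = -2  [line 18·x + -28·y + 332/3 = 0 ∩ |EA|² = 1108/9]
4. E_y = 8/3  [line 18·x + -28·y + 332/3 = 0 ∩ |EA|² = 1108/9]
   → E = (-2, 8/3)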